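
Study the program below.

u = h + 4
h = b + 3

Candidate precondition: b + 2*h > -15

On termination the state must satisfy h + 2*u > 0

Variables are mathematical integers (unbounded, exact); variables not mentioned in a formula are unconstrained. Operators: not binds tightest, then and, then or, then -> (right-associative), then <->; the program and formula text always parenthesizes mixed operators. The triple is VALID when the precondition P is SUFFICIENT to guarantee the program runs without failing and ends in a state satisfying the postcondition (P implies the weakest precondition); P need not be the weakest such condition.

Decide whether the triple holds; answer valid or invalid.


Working backward. After the program, h + 2*u > 0 must hold.
Before h := b + 3: b + 2*u > -3
Before u := h + 4: b + 2*h > -11
The weakest precondition is b + 2*h > -11.
Check whether b + 2*h > -15 implies it.
Countermodel: at the initial state b = -14, h = 0, the precondition holds but the weakest precondition fails.
Answer: invalid


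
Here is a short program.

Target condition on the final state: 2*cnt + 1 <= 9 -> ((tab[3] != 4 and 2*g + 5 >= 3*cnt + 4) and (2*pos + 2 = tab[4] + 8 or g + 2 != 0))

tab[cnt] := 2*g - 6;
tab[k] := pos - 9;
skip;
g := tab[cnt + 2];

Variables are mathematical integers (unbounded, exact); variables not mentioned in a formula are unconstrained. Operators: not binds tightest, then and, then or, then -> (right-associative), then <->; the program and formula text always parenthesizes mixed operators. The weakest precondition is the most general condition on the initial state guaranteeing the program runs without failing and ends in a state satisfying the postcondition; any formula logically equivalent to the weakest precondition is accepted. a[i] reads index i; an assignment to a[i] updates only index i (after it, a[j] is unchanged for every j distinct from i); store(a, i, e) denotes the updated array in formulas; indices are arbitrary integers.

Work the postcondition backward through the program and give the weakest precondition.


Working backward. After the program, the postcondition 2*cnt + 1 <= 9 -> ((tab[3] != 4 and 2*g + 5 >= 3*cnt + 4) and (2*pos + 2 = tab[4] + 8 or g + 2 != 0)) must hold; in canonical form it is 2*cnt <= 8 -> (tab[3] != 4 and 2*g >= 3*cnt - 1 and (2*pos = tab[4] + 6 or g != -2)).
Before g := tab[cnt + 2]: 2*cnt <= 8 -> (tab[3] != 4 and 2*tab[cnt + 2] >= 3*cnt - 1 and (2*pos = tab[4] + 6 or tab[cnt + 2] != -2))
Before skip: 2*cnt <= 8 -> (tab[3] != 4 and 2*tab[cnt + 2] >= 3*cnt - 1 and (2*pos = tab[4] + 6 or tab[cnt + 2] != -2))
Before tab[k] := pos - 9: 2*cnt <= 8 -> (store(tab, k, pos - 9)[3] != 4 and 2*store(tab, k, pos - 9)[cnt + 2] >= 3*cnt - 1 and (2*pos = store(tab, k, pos - 9)[4] + 6 or store(tab, k, pos - 9)[cnt + 2] != -2))
Before tab[cnt] := 2*g - 6: 2*cnt <= 8 -> (store(store(tab, cnt, 2*g - 6), k, pos - 9)[3] != 4 and 2*store(store(tab, cnt, 2*g - 6), k, pos - 9)[cnt + 2] >= 3*cnt - 1 and (2*pos = store(store(tab, cnt, 2*g - 6), k, pos - 9)[4] + 6 or store(store(tab, cnt, 2*g - 6), k, pos - 9)[cnt + 2] != -2))
Answer: WP = 2*cnt <= 8 -> (store(store(tab, cnt, 2*g - 6), k, pos - 9)[3] != 4 and 2*store(store(tab, cnt, 2*g - 6), k, pos - 9)[cnt + 2] >= 3*cnt - 1 and (2*pos = store(store(tab, cnt, 2*g - 6), k, pos - 9)[4] + 6 or store(store(tab, cnt, 2*g - 6), k, pos - 9)[cnt + 2] != -2))


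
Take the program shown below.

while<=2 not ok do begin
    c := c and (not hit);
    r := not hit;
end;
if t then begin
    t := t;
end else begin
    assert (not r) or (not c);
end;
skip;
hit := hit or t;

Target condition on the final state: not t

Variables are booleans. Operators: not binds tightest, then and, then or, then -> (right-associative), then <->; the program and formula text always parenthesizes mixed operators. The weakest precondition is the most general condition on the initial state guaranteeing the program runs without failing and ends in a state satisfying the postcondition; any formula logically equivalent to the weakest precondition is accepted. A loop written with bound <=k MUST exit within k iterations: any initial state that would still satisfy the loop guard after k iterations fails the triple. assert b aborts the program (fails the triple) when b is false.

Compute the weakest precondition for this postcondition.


Working backward. After the program, not t must hold.
Before hit := hit or t: not t
Before skip: not t
Then branch requires not t; else branch requires ((not r) or (not c)) and (not t).
Before the if: (t -> (not t)) and ((not t) -> (((not r) or (not c)) and (not t)))
Before the loop (bound <=2), unroll the exhaustion recursion (WP_0 = exit-now case; WP_j = one more guarded iteration, up to j = 2):
  WP_0: ok and (t -> (not t)) and ((not t) -> (((not r) or (not c)) and (not t)))
  WP_1: ((not ok) -> (ok and (t -> (not t)) and ((not t) -> ((hit or (not (c and (not hit)))) and (not t))))) and (ok -> ((t -> (not t)) and ((not t) -> (((not r) or (not c)) and (not t)))))
  WP_2: ((not ok) -> (((not ok) -> (ok and (t -> (not t)) and ((not t) -> ((hit or (not (c and (not hit)))) and (not t))))) and (ok -> ((t -> (not t)) and ((not t) -> ((hit or (not (c and (not hit)))) and (not t))))))) and (ok -> ((t -> (not t)) and ((not t) -> (((not r) or (not c)) and (not t)))))
So before the loop: ((not ok) -> (((not ok) -> (ok and (t -> (not t)) and ((not t) -> ((hit or (not (c and (not hit)))) and (not t))))) and (ok -> ((t -> (not t)) and ((not t) -> ((hit or (not (c and (not hit)))) and (not t))))))) and (ok -> ((t -> (not t)) and ((not t) -> (((not r) or (not c)) and (not t)))))
Answer: WP = ((not ok) -> (((not ok) -> (ok and (t -> (not t)) and ((not t) -> ((hit or (not (c and (not hit)))) and (not t))))) and (ok -> ((t -> (not t)) and ((not t) -> ((hit or (not (c and (not hit)))) and (not t))))))) and (ok -> ((t -> (not t)) and ((not t) -> (((not r) or (not c)) and (not t)))))


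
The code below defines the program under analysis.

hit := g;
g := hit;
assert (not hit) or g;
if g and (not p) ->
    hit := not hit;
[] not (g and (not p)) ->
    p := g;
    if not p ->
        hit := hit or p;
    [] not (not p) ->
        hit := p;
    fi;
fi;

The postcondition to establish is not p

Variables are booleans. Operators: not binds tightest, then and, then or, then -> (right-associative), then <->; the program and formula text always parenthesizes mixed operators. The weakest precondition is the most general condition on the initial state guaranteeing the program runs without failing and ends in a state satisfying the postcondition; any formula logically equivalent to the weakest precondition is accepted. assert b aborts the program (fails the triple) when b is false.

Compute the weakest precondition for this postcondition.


Working backward. After the program, not p must hold.
Then branch requires not p; else branch requires g -> (not g).
Before the if: ((g and (not p)) -> (not p)) and ((not (g and (not p))) -> (g -> (not g)))
Before assert (not hit) or g: ((not hit) or g) and ((g and (not p)) -> (not p)) and ((not (g and (not p))) -> (g -> (not g)))
Before g := hit: ((hit and (not p)) -> (not p)) and ((not (hit and (not p))) -> (hit -> (not hit)))
Before hit := g: ((g and (not p)) -> (not p)) and ((not (g and (not p))) -> (g -> (not g)))
Answer: WP = ((g and (not p)) -> (not p)) and ((not (g and (not p))) -> (g -> (not g)))


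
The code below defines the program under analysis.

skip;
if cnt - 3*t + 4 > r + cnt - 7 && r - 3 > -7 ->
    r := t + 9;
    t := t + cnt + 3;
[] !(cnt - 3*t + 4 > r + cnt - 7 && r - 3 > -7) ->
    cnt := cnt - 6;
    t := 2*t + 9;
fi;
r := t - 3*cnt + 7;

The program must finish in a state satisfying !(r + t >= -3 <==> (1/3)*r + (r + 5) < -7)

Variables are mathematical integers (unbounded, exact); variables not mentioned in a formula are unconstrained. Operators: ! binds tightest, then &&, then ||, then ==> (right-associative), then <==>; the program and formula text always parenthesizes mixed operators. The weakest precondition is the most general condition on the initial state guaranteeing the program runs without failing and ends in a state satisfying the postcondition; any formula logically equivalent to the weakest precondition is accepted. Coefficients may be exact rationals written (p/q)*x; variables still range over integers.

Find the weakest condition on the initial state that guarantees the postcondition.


Working backward. After the program, the postcondition !(r + t >= -3 <==> (1/3)*r + (r + 5) < -7) must hold; in canonical form it is !(r + t >= -3 <==> (4/3)*r < -12).
Before r := t - 3*cnt + 7: !(2*t >= 3*cnt - 10 <==> (4/3)*t < 4*cnt - 64/3)
Then branch requires !(2*t >= cnt - 16 <==> (4/3)*t < (8/3)*cnt - 76/3); else branch requires !(4*t >= 3*cnt - 46 <==> (8/3)*t < 4*cnt - 172/3).
Before the if: ((r + 3*t < 11 && r > -4) ==> (!(2*t >= cnt - 16 <==> (4/3)*t < (8/3)*cnt - 76/3))) && ((!(r + 3*t < 11 && r > -4)) ==> (!(4*t >= 3*cnt - 46 <==> (8/3)*t < 4*cnt - 172/3)))
Before skip: ((r + 3*t < 11 && r > -4) ==> (!(2*t >= cnt - 16 <==> (4/3)*t < (8/3)*cnt - 76/3))) && ((!(r + 3*t < 11 && r > -4)) ==> (!(4*t >= 3*cnt - 46 <==> (8/3)*t < 4*cnt - 172/3)))
Answer: WP = ((r + 3*t < 11 && r > -4) ==> (!(2*t >= cnt - 16 <==> (4/3)*t < (8/3)*cnt - 76/3))) && ((!(r + 3*t < 11 && r > -4)) ==> (!(4*t >= 3*cnt - 46 <==> (8/3)*t < 4*cnt - 172/3)))


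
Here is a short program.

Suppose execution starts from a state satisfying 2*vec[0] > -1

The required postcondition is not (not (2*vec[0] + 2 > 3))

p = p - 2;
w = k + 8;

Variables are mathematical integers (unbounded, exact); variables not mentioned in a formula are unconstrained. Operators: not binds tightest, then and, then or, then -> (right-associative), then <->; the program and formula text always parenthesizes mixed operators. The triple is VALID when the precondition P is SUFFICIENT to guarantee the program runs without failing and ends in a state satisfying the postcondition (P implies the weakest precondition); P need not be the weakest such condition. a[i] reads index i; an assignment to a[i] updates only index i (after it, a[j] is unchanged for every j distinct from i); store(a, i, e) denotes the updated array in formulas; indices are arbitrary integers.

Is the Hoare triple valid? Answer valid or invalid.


Working backward. After the program, the postcondition not (not (2*vec[0] + 2 > 3)) must hold; in canonical form it is 2*vec[0] > 1.
Before w := k + 8: 2*vec[0] > 1
Before p := p - 2: 2*vec[0] > 1
The weakest precondition is 2*vec[0] > 1.
Check whether 2*vec[0] > -1 implies it.
Countermodel: at the initial state vec = {[0] = 0, elsewhere 0}, the precondition holds but the weakest precondition fails.
Answer: invalid


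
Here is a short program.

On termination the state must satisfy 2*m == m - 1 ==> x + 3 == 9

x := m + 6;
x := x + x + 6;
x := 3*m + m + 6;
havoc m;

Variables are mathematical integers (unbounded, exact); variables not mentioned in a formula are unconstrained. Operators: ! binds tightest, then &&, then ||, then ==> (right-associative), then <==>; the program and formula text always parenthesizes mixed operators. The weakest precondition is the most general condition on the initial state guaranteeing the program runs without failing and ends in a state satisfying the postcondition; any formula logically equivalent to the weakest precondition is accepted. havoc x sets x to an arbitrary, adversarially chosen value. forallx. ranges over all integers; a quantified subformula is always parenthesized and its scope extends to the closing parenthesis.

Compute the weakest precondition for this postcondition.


Working backward. After the program, the postcondition 2*m == m - 1 ==> x + 3 == 9 must hold; in canonical form it is m == -1 ==> x == 6.
Before havoc m: forall m_1. (m_1 == -1 ==> x == 6)
Before x := 3*m + m + 6: forall m_1. (m_1 == -1 ==> 4*m == 0)
Before x := x + x + 6: forall m_1. (m_1 == -1 ==> 4*m == 0)
Before x := m + 6: forall m_1. (m_1 == -1 ==> 4*m == 0)
Answer: WP = forall m_1. (m_1 == -1 ==> 4*m == 0)


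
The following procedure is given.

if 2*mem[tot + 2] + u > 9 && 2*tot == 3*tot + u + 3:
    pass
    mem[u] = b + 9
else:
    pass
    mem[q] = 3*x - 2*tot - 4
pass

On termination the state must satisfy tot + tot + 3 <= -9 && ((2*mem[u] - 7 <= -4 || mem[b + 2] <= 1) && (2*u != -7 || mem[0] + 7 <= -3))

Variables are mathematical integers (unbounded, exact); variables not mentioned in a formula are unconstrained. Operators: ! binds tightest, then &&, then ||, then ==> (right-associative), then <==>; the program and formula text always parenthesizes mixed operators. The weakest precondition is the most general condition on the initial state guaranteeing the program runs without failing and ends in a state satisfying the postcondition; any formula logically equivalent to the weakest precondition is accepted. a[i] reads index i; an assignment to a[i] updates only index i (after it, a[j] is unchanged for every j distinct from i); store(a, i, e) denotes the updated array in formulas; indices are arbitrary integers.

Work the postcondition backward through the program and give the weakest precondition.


Working backward. After the program, the postcondition tot + tot + 3 <= -9 && ((2*mem[u] - 7 <= -4 || mem[b + 2] <= 1) && (2*u != -7 || mem[0] + 7 <= -3)) must hold; in canonical form it is 2*tot <= -12 && (2*mem[u] <= 3 || mem[b + 2] <= 1) && (2*u != -7 || mem[0] <= -10).
Before skip: 2*tot <= -12 && (2*mem[u] <= 3 || mem[b + 2] <= 1) && (2*u != -7 || mem[0] <= -10)
Then branch requires 2*tot <= -12 && (2*store(mem, u, b + 9)[u] <= 3 || store(mem, u, b + 9)[b + 2] <= 1) && (2*u != -7 || store(mem, u, b + 9)[0] <= -10); else branch requires 2*tot <= -12 && (2*store(mem, q, -2*tot + 3*x - 4)[u] <= 3 || store(mem, q, -2*tot + 3*x - 4)[b + 2] <= 1) && (2*u != -7 || store(mem, q, -2*tot + 3*x - 4)[0] <= -10).
Before the if: ((2*mem[tot + 2] + u > 9 && tot + u == -3) ==> (2*tot <= -12 && (2*store(mem, u, b + 9)[u] <= 3 || store(mem, u, b + 9)[b + 2] <= 1) && (2*u != -7 || store(mem, u, b + 9)[0] <= -10))) && ((!(2*mem[tot + 2] + u > 9 && tot + u == -3)) ==> (2*tot <= -12 && (2*store(mem, q, -2*tot + 3*x - 4)[u] <= 3 || store(mem, q, -2*tot + 3*x - 4)[b + 2] <= 1) && (2*u != -7 || store(mem, q, -2*tot + 3*x - 4)[0] <= -10)))
Answer: WP = ((2*mem[tot + 2] + u > 9 && tot + u == -3) ==> (2*tot <= -12 && (2*store(mem, u, b + 9)[u] <= 3 || store(mem, u, b + 9)[b + 2] <= 1) && (2*u != -7 || store(mem, u, b + 9)[0] <= -10))) && ((!(2*mem[tot + 2] + u > 9 && tot + u == -3)) ==> (2*tot <= -12 && (2*store(mem, q, -2*tot + 3*x - 4)[u] <= 3 || store(mem, q, -2*tot + 3*x - 4)[b + 2] <= 1) && (2*u != -7 || store(mem, q, -2*tot + 3*x - 4)[0] <= -10)))


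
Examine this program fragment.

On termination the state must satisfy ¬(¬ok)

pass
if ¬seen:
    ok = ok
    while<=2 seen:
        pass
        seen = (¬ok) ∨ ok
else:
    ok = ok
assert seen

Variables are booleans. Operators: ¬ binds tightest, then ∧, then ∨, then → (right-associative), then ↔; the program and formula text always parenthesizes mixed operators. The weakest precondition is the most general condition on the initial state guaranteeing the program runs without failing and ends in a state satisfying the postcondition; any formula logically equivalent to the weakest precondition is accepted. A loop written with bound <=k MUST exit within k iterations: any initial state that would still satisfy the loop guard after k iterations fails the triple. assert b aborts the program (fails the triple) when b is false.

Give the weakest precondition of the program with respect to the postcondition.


Working backward. After the program, the postcondition ¬(¬ok) must hold; in canonical form it is ok.
Before assert seen: seen ∧ ok
Then branch requires (¬seen) ∧ ((¬seen) → (seen ∧ ok)); else branch requires seen ∧ ok.
Before the if: ((¬seen) → ((¬seen) ∧ ((¬seen) → (seen ∧ ok)))) ∧ (seen → (seen ∧ ok))
Before skip: ((¬seen) → ((¬seen) ∧ ((¬seen) → (seen ∧ ok)))) ∧ (seen → (seen ∧ ok))
Answer: WP = ((¬seen) → ((¬seen) ∧ ((¬seen) → (seen ∧ ok)))) ∧ (seen → (seen ∧ ok))


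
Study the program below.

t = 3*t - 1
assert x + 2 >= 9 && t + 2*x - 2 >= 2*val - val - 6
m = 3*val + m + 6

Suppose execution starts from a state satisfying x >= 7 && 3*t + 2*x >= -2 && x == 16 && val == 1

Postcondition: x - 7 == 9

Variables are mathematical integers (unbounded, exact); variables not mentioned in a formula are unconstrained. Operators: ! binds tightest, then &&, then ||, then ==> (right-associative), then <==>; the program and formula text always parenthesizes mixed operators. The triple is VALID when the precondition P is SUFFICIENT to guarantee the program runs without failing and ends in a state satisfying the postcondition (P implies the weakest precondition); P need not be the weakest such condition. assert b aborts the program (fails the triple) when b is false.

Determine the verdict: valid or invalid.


Working backward. After the program, the postcondition x - 7 == 9 must hold; in canonical form it is x == 16.
Before m := 3*val + m + 6: x == 16
Before assert x + 2 >= 9 && t + 2*x - 2 >= 2*val - val - 6: x >= 7 && t + 2*x >= val - 4 && x == 16
Before t := 3*t - 1: x >= 7 && 3*t + 2*x >= val - 3 && x == 16
The weakest precondition is x >= 7 && 3*t + 2*x >= val - 3 && x == 16.
Check whether x >= 7 && 3*t + 2*x >= -2 && x == 16 && val == 1 implies it.
Every state satisfying the precondition satisfies the weakest precondition: the implication holds.
Answer: valid


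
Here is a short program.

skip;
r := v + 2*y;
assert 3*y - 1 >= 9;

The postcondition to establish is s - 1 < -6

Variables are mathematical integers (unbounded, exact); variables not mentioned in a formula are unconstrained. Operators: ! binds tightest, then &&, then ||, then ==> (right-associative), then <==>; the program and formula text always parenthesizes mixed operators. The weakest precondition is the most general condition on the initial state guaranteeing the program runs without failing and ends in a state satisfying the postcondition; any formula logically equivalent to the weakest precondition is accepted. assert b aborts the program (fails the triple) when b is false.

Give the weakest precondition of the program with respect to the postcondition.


Working backward. After the program, the postcondition s - 1 < -6 must hold; in canonical form it is s < -5.
Before assert 3*y - 1 >= 9: 3*y >= 10 && s < -5
Before r := v + 2*y: 3*y >= 10 && s < -5
Before skip: 3*y >= 10 && s < -5
Answer: WP = 3*y >= 10 && s < -5


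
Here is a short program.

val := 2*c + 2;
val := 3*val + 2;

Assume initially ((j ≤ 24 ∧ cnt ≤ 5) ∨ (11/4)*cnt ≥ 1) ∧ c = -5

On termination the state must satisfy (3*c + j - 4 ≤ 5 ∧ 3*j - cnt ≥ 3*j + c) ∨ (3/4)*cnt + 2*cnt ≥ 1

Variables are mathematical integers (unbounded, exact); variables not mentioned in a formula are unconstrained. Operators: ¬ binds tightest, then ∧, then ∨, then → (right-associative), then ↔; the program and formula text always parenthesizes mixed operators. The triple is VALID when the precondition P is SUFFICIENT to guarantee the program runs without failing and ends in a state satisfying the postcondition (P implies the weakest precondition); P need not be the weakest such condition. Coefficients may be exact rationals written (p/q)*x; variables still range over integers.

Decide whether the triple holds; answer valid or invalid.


Working backward. After the program, the postcondition (3*c + j - 4 ≤ 5 ∧ 3*j - cnt ≥ 3*j + c) ∨ (3/4)*cnt + 2*cnt ≥ 1 must hold; in canonical form it is (3*c + j ≤ 9 ∧ c + cnt ≤ 0) ∨ (11/4)*cnt ≥ 1.
Before val := 3*val + 2: (3*c + j ≤ 9 ∧ c + cnt ≤ 0) ∨ (11/4)*cnt ≥ 1
Before val := 2*c + 2: (3*c + j ≤ 9 ∧ c + cnt ≤ 0) ∨ (11/4)*cnt ≥ 1
The weakest precondition is (3*c + j ≤ 9 ∧ c + cnt ≤ 0) ∨ (11/4)*cnt ≥ 1.
Check whether ((j ≤ 24 ∧ cnt ≤ 5) ∨ (11/4)*cnt ≥ 1) ∧ c = -5 implies it.
Every state satisfying the precondition satisfies the weakest precondition: the implication holds.
Answer: valid


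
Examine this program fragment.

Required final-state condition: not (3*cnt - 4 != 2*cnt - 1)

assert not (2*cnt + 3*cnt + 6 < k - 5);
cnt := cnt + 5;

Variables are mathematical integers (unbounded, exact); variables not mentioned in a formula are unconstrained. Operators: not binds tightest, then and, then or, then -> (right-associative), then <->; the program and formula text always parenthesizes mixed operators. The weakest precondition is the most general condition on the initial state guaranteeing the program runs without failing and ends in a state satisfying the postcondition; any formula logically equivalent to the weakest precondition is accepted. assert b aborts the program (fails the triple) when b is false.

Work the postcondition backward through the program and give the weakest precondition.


Working backward. After the program, the postcondition not (3*cnt - 4 != 2*cnt - 1) must hold; in canonical form it is not (cnt != 3).
Before cnt := cnt + 5: not (cnt != -2)
Before assert not (2*cnt + 3*cnt + 6 < k - 5): (not (5*cnt < k - 11)) and (not (cnt != -2))
Answer: WP = (not (5*cnt < k - 11)) and (not (cnt != -2))


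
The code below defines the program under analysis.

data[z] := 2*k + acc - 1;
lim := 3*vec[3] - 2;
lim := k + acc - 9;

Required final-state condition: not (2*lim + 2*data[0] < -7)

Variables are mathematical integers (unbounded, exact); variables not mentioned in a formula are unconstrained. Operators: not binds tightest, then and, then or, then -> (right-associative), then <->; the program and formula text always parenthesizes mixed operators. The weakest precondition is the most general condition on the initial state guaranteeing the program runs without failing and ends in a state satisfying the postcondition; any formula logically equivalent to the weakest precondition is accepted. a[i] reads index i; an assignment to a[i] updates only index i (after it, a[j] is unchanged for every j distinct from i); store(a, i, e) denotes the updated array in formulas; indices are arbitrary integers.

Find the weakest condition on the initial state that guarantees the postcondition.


Working backward. After the program, the postcondition not (2*lim + 2*data[0] < -7) must hold; in canonical form it is not (2*data[0] + 2*lim < -7).
Before lim := k + acc - 9: not (2*data[0] + 2*acc + 2*k < 11)
Before lim := 3*vec[3] - 2: not (2*data[0] + 2*acc + 2*k < 11)
Before data[z] := 2*k + acc - 1: not (2*store(data, z, acc + 2*k - 1)[0] + 2*acc + 2*k < 11)
Answer: WP = not (2*store(data, z, acc + 2*k - 1)[0] + 2*acc + 2*k < 11)


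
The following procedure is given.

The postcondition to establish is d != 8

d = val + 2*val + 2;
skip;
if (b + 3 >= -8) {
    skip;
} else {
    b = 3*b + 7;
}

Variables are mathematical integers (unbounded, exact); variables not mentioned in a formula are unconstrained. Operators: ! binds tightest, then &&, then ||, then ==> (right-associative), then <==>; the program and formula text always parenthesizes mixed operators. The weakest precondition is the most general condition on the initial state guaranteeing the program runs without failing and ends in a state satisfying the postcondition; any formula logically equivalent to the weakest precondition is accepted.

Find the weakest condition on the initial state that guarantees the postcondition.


Working backward. After the program, d != 8 must hold.
Then branch requires d != 8; else branch requires d != 8.
Before the if: (b >= -11 ==> d != 8) && ((!(b >= -11)) ==> d != 8)
Before skip: (b >= -11 ==> d != 8) && ((!(b >= -11)) ==> d != 8)
Before d := val + 2*val + 2: (b >= -11 ==> 3*val != 6) && ((!(b >= -11)) ==> 3*val != 6)
Answer: WP = (b >= -11 ==> 3*val != 6) && ((!(b >= -11)) ==> 3*val != 6)


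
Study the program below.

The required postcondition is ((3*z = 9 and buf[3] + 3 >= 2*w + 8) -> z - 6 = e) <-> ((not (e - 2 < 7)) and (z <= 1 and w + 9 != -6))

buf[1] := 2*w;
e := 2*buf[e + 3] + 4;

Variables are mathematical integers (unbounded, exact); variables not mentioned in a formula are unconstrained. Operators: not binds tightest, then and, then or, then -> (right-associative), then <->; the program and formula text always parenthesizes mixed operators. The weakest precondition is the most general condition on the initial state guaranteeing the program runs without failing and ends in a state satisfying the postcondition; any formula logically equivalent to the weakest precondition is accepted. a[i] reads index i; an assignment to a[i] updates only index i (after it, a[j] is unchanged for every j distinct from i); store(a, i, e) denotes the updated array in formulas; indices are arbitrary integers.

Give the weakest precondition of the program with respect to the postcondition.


Working backward. After the program, the postcondition ((3*z = 9 and buf[3] + 3 >= 2*w + 8) -> z - 6 = e) <-> ((not (e - 2 < 7)) and (z <= 1 and w + 9 != -6)) must hold; in canonical form it is ((3*z = 9 and buf[3] >= 2*w + 5) -> z = e + 6) <-> ((not (e < 9)) and z <= 1 and w != -15).
Before e := 2*buf[e + 3] + 4: ((3*z = 9 and buf[3] >= 2*w + 5) -> z = 2*buf[e + 3] + 10) <-> ((not (2*buf[e + 3] < 5)) and z <= 1 and w != -15)
Before buf[1] := 2*w: ((3*z = 9 and buf[3] >= 2*w + 5) -> z = 2*store(buf, 1, 2*w)[e + 3] + 10) <-> ((not (2*store(buf, 1, 2*w)[e + 3] < 5)) and z <= 1 and w != -15)
Answer: WP = ((3*z = 9 and buf[3] >= 2*w + 5) -> z = 2*store(buf, 1, 2*w)[e + 3] + 10) <-> ((not (2*store(buf, 1, 2*w)[e + 3] < 5)) and z <= 1 and w != -15)


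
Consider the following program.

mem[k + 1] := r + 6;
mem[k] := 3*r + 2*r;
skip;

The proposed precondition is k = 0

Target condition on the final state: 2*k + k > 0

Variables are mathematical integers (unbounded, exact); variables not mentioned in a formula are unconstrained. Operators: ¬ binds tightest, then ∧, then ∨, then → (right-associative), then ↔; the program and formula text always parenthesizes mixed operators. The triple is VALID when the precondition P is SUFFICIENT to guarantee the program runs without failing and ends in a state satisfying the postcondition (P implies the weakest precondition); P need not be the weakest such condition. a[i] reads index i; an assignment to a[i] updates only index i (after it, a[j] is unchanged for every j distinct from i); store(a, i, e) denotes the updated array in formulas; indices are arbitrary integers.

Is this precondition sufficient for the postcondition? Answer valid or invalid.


Working backward. After the program, the postcondition 2*k + k > 0 must hold; in canonical form it is 3*k > 0.
Before skip: 3*k > 0
Before mem[k] := 3*r + 2*r: 3*k > 0
Before mem[k + 1] := r + 6: 3*k > 0
The weakest precondition is 3*k > 0.
Check whether k = 0 implies it.
Countermodel: at the initial state k = 0, the precondition holds but the weakest precondition fails.
Answer: invalid


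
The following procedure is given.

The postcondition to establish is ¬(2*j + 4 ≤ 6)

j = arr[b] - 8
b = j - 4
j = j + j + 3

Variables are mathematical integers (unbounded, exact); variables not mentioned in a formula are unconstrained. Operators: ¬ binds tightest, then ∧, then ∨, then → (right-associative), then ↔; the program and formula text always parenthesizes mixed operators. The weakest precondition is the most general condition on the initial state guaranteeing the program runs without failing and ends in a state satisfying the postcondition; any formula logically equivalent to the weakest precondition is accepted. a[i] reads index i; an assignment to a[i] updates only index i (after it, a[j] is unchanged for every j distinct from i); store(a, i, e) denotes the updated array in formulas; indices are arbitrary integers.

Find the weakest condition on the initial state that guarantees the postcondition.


Working backward. After the program, the postcondition ¬(2*j + 4 ≤ 6) must hold; in canonical form it is ¬(2*j ≤ 2).
Before j := j + j + 3: ¬(4*j ≤ -4)
Before b := j - 4: ¬(4*j ≤ -4)
Before j := arr[b] - 8: ¬(4*arr[b] ≤ 28)
Answer: WP = ¬(4*arr[b] ≤ 28)


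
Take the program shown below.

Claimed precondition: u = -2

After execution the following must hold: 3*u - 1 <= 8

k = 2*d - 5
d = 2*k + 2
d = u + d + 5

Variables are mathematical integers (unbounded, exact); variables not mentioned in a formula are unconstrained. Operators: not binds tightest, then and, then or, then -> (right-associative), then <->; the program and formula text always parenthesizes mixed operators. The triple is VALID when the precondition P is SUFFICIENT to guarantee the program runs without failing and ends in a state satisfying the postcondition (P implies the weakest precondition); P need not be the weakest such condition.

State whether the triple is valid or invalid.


Working backward. After the program, the postcondition 3*u - 1 <= 8 must hold; in canonical form it is 3*u <= 9.
Before d := u + d + 5: 3*u <= 9
Before d := 2*k + 2: 3*u <= 9
Before k := 2*d - 5: 3*u <= 9
The weakest precondition is 3*u <= 9.
Check whether u = -2 implies it.
Every state satisfying the precondition satisfies the weakest precondition: the implication holds.
Answer: valid


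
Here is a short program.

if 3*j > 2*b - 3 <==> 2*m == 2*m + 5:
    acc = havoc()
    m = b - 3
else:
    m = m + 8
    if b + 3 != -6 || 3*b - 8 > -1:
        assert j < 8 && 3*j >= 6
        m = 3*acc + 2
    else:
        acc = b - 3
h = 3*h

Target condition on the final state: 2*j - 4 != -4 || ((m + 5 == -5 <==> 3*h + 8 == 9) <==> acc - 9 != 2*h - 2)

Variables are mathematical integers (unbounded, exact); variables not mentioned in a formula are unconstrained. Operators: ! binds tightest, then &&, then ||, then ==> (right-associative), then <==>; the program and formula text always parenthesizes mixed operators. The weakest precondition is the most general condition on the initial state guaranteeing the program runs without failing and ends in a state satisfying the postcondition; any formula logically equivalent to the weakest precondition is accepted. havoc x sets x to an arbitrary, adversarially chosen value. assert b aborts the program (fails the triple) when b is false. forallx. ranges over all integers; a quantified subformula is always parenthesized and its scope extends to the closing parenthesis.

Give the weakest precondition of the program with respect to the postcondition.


Working backward. After the program, the postcondition 2*j - 4 != -4 || ((m + 5 == -5 <==> 3*h + 8 == 9) <==> acc - 9 != 2*h - 2) must hold; in canonical form it is 2*j != 0 || ((m == -10 <==> 3*h == 1) <==> acc != 2*h + 7).
Before h := 3*h: 2*j != 0 || ((m == -10 <==> 9*h == 1) <==> acc != 6*h + 7)
Then branch requires forall acc_1. (2*j != 0 || ((b == -7 <==> 9*h == 1) <==> acc_1 != 6*h + 7)); else branch requires ((b != -9 || 3*b > 7) ==> (j < 8 && 3*j >= 6 && (2*j != 0 || ((3*acc == -12 <==> 9*h == 1) <==> acc != 6*h + 7)))) && ((!(b != -9 || 3*b > 7)) ==> (2*j != 0 || ((m == -18 <==> 9*h == 1) <==> b != 6*h + 10))).
Before the if: ((!(3*j > 2*b - 3)) ==> (forall acc_1. (2*j != 0 || ((b == -7 <==> 9*h == 1) <==> acc_1 != 6*h + 7)))) && (3*j > 2*b - 3 ==> (((b != -9 || 3*b > 7) ==> (j < 8 && 3*j >= 6 && (2*j != 0 || ((3*acc == -12 <==> 9*h == 1) <==> acc != 6*h + 7)))) && ((!(b != -9 || 3*b > 7)) ==> (2*j != 0 || ((m == -18 <==> 9*h == 1) <==> b != 6*h + 10)))))
Answer: WP = ((!(3*j > 2*b - 3)) ==> (forall acc_1. (2*j != 0 || ((b == -7 <==> 9*h == 1) <==> acc_1 != 6*h + 7)))) && (3*j > 2*b - 3 ==> (((b != -9 || 3*b > 7) ==> (j < 8 && 3*j >= 6 && (2*j != 0 || ((3*acc == -12 <==> 9*h == 1) <==> acc != 6*h + 7)))) && ((!(b != -9 || 3*b > 7)) ==> (2*j != 0 || ((m == -18 <==> 9*h == 1) <==> b != 6*h + 10)))))


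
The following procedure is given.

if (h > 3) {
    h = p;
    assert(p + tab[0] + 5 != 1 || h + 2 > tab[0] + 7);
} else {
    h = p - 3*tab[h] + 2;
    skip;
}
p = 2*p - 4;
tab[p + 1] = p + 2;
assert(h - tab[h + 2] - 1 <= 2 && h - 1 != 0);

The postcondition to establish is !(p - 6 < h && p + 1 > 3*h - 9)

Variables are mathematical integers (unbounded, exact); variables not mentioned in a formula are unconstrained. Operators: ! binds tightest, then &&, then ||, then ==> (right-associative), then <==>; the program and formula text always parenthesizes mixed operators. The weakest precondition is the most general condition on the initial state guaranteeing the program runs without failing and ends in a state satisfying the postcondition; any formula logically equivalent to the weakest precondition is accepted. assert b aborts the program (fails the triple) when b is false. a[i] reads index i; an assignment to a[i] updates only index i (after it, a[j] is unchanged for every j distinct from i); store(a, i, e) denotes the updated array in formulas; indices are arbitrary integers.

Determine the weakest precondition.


Working backward. After the program, the postcondition !(p - 6 < h && p + 1 > 3*h - 9) must hold; in canonical form it is !(p < h + 6 && p > 3*h - 10).
Before assert h - tab[h + 2] - 1 <= 2 && h - 1 != 0: h <= tab[h + 2] + 3 && h != 1 && (!(p < h + 6 && p > 3*h - 10))
Before tab[p + 1] := p + 2: h <= store(tab, p + 1, p + 2)[h + 2] + 3 && h != 1 && (!(p < h + 6 && p > 3*h - 10))
Before p := 2*p - 4: h <= store(tab, 2*p - 3, 2*p - 2)[h + 2] + 3 && h != 1 && (!(2*p < h + 10 && 2*p > 3*h - 6))
Then branch requires (tab[0] + p != -4 || p > tab[0] + 5) && p <= store(tab, 2*p - 3, 2*p - 2)[p + 2] + 3 && p != 1 && (!(p < 10 && p < 6)); else branch requires p <= 3*tab[h] + store(tab, 2*p - 3, 2*p - 2)[-3*tab[h] + p + 4] + 1 && p != 3*tab[h] - 1 && (!(3*tab[h] + p < 12 && 9*tab[h] > p)).
Before the if: (h > 3 ==> ((tab[0] + p != -4 || p > tab[0] + 5) && p <= store(tab, 2*p - 3, 2*p - 2)[p + 2] + 3 && p != 1 && (!(p < 10 && p < 6)))) && ((!(h > 3)) ==> (p <= 3*tab[h] + store(tab, 2*p - 3, 2*p - 2)[-3*tab[h] + p + 4] + 1 && p != 3*tab[h] - 1 && (!(3*tab[h] + p < 12 && 9*tab[h] > p))))
Answer: WP = (h > 3 ==> ((tab[0] + p != -4 || p > tab[0] + 5) && p <= store(tab, 2*p - 3, 2*p - 2)[p + 2] + 3 && p != 1 && (!(p < 10 && p < 6)))) && ((!(h > 3)) ==> (p <= 3*tab[h] + store(tab, 2*p - 3, 2*p - 2)[-3*tab[h] + p + 4] + 1 && p != 3*tab[h] - 1 && (!(3*tab[h] + p < 12 && 9*tab[h] > p))))


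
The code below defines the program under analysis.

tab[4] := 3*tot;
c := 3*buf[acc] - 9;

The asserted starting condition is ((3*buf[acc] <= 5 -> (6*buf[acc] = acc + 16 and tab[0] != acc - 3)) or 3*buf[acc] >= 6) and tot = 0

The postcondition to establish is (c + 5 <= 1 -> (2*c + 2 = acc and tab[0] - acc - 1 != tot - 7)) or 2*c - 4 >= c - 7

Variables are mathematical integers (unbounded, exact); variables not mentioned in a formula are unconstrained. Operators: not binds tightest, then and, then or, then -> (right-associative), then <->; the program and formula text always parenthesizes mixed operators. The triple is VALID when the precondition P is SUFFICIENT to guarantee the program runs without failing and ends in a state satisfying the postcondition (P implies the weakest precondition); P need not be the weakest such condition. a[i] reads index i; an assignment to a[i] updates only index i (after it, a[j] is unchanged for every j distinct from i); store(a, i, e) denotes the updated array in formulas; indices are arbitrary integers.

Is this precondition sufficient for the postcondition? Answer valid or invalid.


Working backward. After the program, the postcondition (c + 5 <= 1 -> (2*c + 2 = acc and tab[0] - acc - 1 != tot - 7)) or 2*c - 4 >= c - 7 must hold; in canonical form it is (c <= -4 -> (2*c = acc - 2 and tab[0] != acc + tot - 6)) or c >= -3.
Before c := 3*buf[acc] - 9: (3*buf[acc] <= 5 -> (6*buf[acc] = acc + 16 and tab[0] != acc + tot - 6)) or 3*buf[acc] >= 6
Before tab[4] := 3*tot: (3*buf[acc] <= 5 -> (6*buf[acc] = acc + 16 and tab[0] != acc + tot - 6)) or 3*buf[acc] >= 6
The weakest precondition is (3*buf[acc] <= 5 -> (6*buf[acc] = acc + 16 and tab[0] != acc + tot - 6)) or 3*buf[acc] >= 6.
Check whether ((3*buf[acc] <= 5 -> (6*buf[acc] = acc + 16 and tab[0] != acc - 3)) or 3*buf[acc] >= 6) and tot = 0 implies it.
Countermodel: at the initial state acc = -16, buf = {[-16] = 0, [0] = 0, elsewhere 0}, tab = {[-16] = -22, [0] = -22, elsewhere -22}, tot = 0, the precondition holds but the weakest precondition fails.
Answer: invalid


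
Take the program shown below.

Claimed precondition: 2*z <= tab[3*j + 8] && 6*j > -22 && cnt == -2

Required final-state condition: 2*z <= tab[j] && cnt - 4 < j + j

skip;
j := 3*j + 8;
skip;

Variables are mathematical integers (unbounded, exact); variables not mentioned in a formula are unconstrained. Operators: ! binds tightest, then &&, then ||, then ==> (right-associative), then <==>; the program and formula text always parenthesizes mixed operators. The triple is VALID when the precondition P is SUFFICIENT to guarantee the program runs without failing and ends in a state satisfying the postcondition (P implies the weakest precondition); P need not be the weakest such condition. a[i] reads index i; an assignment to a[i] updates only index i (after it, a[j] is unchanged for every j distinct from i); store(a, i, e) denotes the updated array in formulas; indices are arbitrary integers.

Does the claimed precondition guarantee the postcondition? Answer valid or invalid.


Working backward. After the program, the postcondition 2*z <= tab[j] && cnt - 4 < j + j must hold; in canonical form it is 2*z <= tab[j] && cnt < 2*j + 4.
Before skip: 2*z <= tab[j] && cnt < 2*j + 4
Before j := 3*j + 8: 2*z <= tab[3*j + 8] && cnt < 6*j + 20
Before skip: 2*z <= tab[3*j + 8] && cnt < 6*j + 20
The weakest precondition is 2*z <= tab[3*j + 8] && cnt < 6*j + 20.
Check whether 2*z <= tab[3*j + 8] && 6*j > -22 && cnt == -2 implies it.
Every state satisfying the precondition satisfies the weakest precondition: the implication holds.
Answer: valid


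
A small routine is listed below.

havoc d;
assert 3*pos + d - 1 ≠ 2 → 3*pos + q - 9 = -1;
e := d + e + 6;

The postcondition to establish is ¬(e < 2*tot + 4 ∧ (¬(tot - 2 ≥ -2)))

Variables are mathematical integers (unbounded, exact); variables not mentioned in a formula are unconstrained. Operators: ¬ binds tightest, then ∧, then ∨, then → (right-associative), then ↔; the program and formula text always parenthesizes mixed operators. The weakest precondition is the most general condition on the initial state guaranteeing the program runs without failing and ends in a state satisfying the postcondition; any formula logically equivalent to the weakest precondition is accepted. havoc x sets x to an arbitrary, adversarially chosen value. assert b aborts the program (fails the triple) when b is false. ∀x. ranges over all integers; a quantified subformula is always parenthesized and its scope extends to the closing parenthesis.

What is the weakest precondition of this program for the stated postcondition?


Working backward. After the program, the postcondition ¬(e < 2*tot + 4 ∧ (¬(tot - 2 ≥ -2))) must hold; in canonical form it is ¬(e < 2*tot + 4 ∧ (¬(tot ≥ 0))).
Before e := d + e + 6: ¬(d + e < 2*tot - 2 ∧ (¬(tot ≥ 0)))
Before assert 3*pos + d - 1 ≠ 2 → 3*pos + q - 9 = -1: (d + 3*pos ≠ 3 → 3*pos + q = 8) ∧ (¬(d + e < 2*tot - 2 ∧ (¬(tot ≥ 0))))
Before havoc d: ∀d_1. ((d_1 + 3*pos ≠ 3 → 3*pos + q = 8) ∧ (¬(d_1 + e < 2*tot - 2 ∧ (¬(tot ≥ 0)))))
Answer: WP = ∀d_1. ((d_1 + 3*pos ≠ 3 → 3*pos + q = 8) ∧ (¬(d_1 + e < 2*tot - 2 ∧ (¬(tot ≥ 0)))))


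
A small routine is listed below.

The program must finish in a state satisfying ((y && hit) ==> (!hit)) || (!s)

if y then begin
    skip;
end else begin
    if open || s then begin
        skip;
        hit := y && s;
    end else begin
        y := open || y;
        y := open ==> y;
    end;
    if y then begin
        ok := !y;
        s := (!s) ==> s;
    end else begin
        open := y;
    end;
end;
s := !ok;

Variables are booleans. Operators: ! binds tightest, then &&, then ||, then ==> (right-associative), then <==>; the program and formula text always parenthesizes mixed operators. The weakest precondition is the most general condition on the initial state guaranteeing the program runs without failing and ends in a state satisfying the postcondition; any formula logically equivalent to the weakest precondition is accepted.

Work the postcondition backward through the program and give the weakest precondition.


Working backward. After the program, ((y && hit) ==> (!hit)) || (!s) must hold.
Before s := !ok: ((y && hit) ==> (!hit)) || ok
Then branch requires ((y && hit) ==> (!hit)) || ok; else branch requires ((open || s) ==> ((y ==> (((y && s) ==> (!(y && s))) || (!y))) && ((!y) ==> (((y && s) ==> (!(y && s))) || ok)))) && ((!(open || s)) ==> (((open ==> (open || y)) ==> ((((open ==> (open || y)) && hit) ==> (!hit)) || (!(open ==> (open || y))))) && ((!(open ==> (open || y))) ==> ((((open ==> (open || y)) && hit) ==> (!hit)) || ok)))).
Before the if: (y ==> (((y && hit) ==> (!hit)) || ok)) && ((!y) ==> (((open || s) ==> ((y ==> (((y && s) ==> (!(y && s))) || (!y))) && ((!y) ==> (((y && s) ==> (!(y && s))) || ok)))) && ((!(open || s)) ==> (((open ==> (open || y)) ==> ((((open ==> (open || y)) && hit) ==> (!hit)) || (!(open ==> (open || y))))) && ((!(open ==> (open || y))) ==> ((((open ==> (open || y)) && hit) ==> (!hit)) || ok))))))
Answer: WP = (y ==> (((y && hit) ==> (!hit)) || ok)) && ((!y) ==> (((open || s) ==> ((y ==> (((y && s) ==> (!(y && s))) || (!y))) && ((!y) ==> (((y && s) ==> (!(y && s))) || ok)))) && ((!(open || s)) ==> (((open ==> (open || y)) ==> ((((open ==> (open || y)) && hit) ==> (!hit)) || (!(open ==> (open || y))))) && ((!(open ==> (open || y))) ==> ((((open ==> (open || y)) && hit) ==> (!hit)) || ok))))))
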